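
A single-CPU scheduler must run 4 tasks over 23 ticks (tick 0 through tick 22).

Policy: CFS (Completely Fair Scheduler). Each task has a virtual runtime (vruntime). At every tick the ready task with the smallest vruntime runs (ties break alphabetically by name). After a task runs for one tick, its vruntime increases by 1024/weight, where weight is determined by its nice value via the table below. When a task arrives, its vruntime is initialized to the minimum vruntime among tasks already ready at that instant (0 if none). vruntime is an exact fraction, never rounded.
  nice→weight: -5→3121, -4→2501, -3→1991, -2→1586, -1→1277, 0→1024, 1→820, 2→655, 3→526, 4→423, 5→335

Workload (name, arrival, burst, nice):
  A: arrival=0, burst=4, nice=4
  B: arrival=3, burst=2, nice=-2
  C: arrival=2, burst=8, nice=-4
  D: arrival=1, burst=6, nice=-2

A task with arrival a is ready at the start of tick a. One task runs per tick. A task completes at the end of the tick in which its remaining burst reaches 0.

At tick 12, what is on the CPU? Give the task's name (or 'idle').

t=0: vr[A=0] → run A
t=1: vr[A=1024/423 D=1024/423] → run A
t=2: vr[A=2048/423 C=1024/423 D=1024/423] → run C
t=3: vr[A=2048/423 B=1024/423 C=2994176/1057923 D=1024/423] → run B
t=4: vr[A=2048/423 B=1028608/335439 C=2994176/1057923 D=1024/423] → run D
t=5: vr[A=2048/423 B=1028608/335439 C=2994176/1057923 D=1028608/335439] → run C
t=6: vr[A=2048/423 B=1028608/335439 C=3427328/1057923 D=1028608/335439] → run B
t=7: vr[A=2048/423 C=3427328/1057923 D=1028608/335439] → run D
t=8: vr[A=2048/423 C=3427328/1057923 D=1245184/335439] → run C
t=9: vr[A=2048/423 C=3860480/1057923 D=1245184/335439] → run C
t=10: vr[A=2048/423 C=4293632/1057923 D=1245184/335439] → run D
t=11: vr[A=2048/423 C=4293632/1057923 D=1461760/335439] → run C
t=12: vr[A=2048/423 C=4726784/1057923 D=1461760/335439] → run D
t=13: vr[A=2048/423 C=4726784/1057923 D=1678336/335439] → run C
t=14: vr[A=2048/423 C=5159936/1057923 D=1678336/335439] → run A
t=15: vr[A=1024/141 C=5159936/1057923 D=1678336/335439] → run C
t=16: vr[A=1024/141 C=5593088/1057923 D=1678336/335439] → run D
t=17: vr[A=1024/141 C=5593088/1057923 D=1894912/335439] → run C
t=18: vr[A=1024/141 D=1894912/335439] → run D
t=19: vr[A=1024/141] → run A
t=20: (idle)
t=21: (idle)
t=22: (idle)

running at tick 12 = D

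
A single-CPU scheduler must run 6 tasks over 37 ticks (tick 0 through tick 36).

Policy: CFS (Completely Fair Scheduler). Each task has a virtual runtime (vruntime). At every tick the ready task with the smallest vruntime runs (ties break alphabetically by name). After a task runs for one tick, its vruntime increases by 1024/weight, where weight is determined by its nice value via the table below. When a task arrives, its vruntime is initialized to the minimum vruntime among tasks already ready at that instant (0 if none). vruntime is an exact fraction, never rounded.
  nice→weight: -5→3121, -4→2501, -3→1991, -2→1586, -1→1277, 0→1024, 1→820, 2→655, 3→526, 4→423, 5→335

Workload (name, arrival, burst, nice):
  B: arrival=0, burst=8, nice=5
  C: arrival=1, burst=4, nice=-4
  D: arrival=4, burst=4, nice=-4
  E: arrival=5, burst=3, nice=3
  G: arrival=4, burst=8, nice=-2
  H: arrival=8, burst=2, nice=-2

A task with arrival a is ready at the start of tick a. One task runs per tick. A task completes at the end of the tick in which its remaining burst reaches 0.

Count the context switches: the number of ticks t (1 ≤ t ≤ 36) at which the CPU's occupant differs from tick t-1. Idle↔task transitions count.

context switches = 19

t=0: vr[B=0] → run B
t=1: vr[B=1024/335 C=1024/335] → run B
t=2: vr[B=2048/335 C=1024/335] → run C
t=3: vr[B=2048/335 C=2904064/837835] → run C
t=4: vr[B=2048/335 C=3247104/837835 D=3247104/837835 G=3247104/837835] → run C
t=5: vr[B=2048/335 C=3590144/837835 D=3247104/837835 E=3247104/837835 G=3247104/837835] → run D
t=6: vr[B=2048/335 C=3590144/837835 D=3590144/837835 E=3247104/837835 G=3247104/837835] → run E
t=7: vr[B=2048/335 C=3590144/837835 D=3590144/837835 E=1282959872/220350605 G=3247104/837835] → run G
t=8: vr[B=2048/335 C=3590144/837835 D=3590144/837835 E=1282959872/220350605 G=49244672/10891855 H=3590144/837835] → run C
t=9: vr[B=2048/335 D=3590144/837835 E=1282959872/220350605 G=49244672/10891855 H=3590144/837835] → run D
t=10: vr[B=2048/335 D=3933184/837835 E=1282959872/220350605 G=49244672/10891855 H=3590144/837835] → run H
t=11: vr[B=2048/335 D=3933184/837835 E=1282959872/220350605 G=49244672/10891855 H=53704192/10891855] → run G
t=12: vr[B=2048/335 D=3933184/837835 E=1282959872/220350605 G=56276992/10891855 H=53704192/10891855] → run D
t=13: vr[B=2048/335 D=4276224/837835 E=1282959872/220350605 G=56276992/10891855 H=53704192/10891855] → run H
t=14: vr[B=2048/335 D=4276224/837835 E=1282959872/220350605 G=56276992/10891855] → run D
t=15: vr[B=2048/335 E=1282959872/220350605 G=56276992/10891855] → run G
t=16: vr[B=2048/335 E=1282959872/220350605 G=63309312/10891855] → run G
t=17: vr[B=2048/335 E=1282959872/220350605 G=70341632/10891855] → run E
t=18: vr[B=2048/335 E=1711931392/220350605 G=70341632/10891855] → run B
t=19: vr[B=3072/335 E=1711931392/220350605 G=70341632/10891855] → run G
t=20: vr[B=3072/335 E=1711931392/220350605 G=77373952/10891855] → run G
t=21: vr[B=3072/335 E=1711931392/220350605 G=84406272/10891855] → run G
t=22: vr[B=3072/335 E=1711931392/220350605 G=91438592/10891855] → run E
t=23: vr[B=3072/335 G=91438592/10891855] → run G
t=24: vr[B=3072/335] → run B
t=25: vr[B=4096/335] → run B
t=26: vr[B=1024/67] → run B
t=27: vr[B=6144/335] → run B
t=28: vr[B=7168/335] → run B
t=29: (idle)
t=30: (idle)
t=31: (idle)
t=32: (idle)
t=33: (idle)
t=34: (idle)
t=35: (idle)
t=36: (idle)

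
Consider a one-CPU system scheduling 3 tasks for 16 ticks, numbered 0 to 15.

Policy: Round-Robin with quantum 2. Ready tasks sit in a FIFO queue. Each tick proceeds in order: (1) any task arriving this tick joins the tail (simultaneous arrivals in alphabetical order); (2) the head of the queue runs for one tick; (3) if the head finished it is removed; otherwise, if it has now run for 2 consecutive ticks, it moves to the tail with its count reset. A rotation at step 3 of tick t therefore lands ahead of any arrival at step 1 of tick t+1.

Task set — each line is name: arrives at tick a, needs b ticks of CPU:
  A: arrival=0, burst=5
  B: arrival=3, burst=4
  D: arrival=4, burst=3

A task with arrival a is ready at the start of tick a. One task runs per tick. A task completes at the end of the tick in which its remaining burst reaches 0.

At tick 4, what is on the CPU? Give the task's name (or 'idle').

t=0: queue=[A] q_used=0 → run A
t=1: queue=[A] q_used=1 → run A
t=2: queue=[A] q_used=0 → run A
t=3: queue=[A,B] q_used=1 → run A
t=4: queue=[B,A,D] q_used=0 → run B
t=5: queue=[B,A,D] q_used=1 → run B
t=6: queue=[A,D,B] q_used=0 → run A
t=7: queue=[D,B] q_used=0 → run D
t=8: queue=[D,B] q_used=1 → run D
t=9: queue=[B,D] q_used=0 → run B
t=10: queue=[B,D] q_used=1 → run B
t=11: queue=[D] q_used=0 → run D
t=12: (idle)
t=13: (idle)
t=14: (idle)
t=15: (idle)

running at tick 4 = B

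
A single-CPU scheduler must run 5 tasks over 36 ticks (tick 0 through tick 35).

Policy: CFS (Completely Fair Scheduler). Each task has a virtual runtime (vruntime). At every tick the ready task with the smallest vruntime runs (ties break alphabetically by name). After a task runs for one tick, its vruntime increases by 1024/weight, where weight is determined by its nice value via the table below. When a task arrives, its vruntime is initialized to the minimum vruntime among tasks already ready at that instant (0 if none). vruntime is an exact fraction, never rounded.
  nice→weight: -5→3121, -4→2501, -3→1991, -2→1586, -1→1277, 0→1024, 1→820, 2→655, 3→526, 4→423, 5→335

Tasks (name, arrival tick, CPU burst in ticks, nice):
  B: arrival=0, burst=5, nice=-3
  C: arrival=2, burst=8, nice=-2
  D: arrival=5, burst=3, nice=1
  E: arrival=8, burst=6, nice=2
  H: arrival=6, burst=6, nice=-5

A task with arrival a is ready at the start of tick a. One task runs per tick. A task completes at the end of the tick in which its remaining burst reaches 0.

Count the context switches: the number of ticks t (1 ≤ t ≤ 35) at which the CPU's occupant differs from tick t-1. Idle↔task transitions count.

t=0: vr[B=0] → run B
t=1: vr[B=1024/1991] → run B
t=2: vr[B=2048/1991 C=2048/1991] → run B
t=3: vr[B=3072/1991 C=2048/1991] → run C
t=4: vr[B=3072/1991 C=2643456/1578863] → run B
t=5: vr[B=4096/1991 C=2643456/1578863 D=2643456/1578863] → run C
t=6: vr[B=4096/1991 C=3662848/1578863 D=2643456/1578863 H=2643456/1578863] → run D
t=7: vr[B=4096/1991 C=3662848/1578863 D=946097408/323666915 H=2643456/1578863] → run H
t=8: vr[B=4096/1991 C=3662848/1578863 D=946097408/323666915 E=9866981888/4927631423 H=9866981888/4927631423] → run E
t=9: vr[B=4096/1991 C=3662848/1578863 D=946097408/323666915 E=11508767713792/3227598582065 H=9866981888/4927631423] → run H
t=10: vr[B=4096/1991 C=3662848/1578863 D=946097408/323666915 E=11508767713792/3227598582065 H=11483737600/4927631423] → run B
t=11: vr[C=3662848/1578863 D=946097408/323666915 E=11508767713792/3227598582065 H=11483737600/4927631423] → run C
t=12: vr[C=4682240/1578863 D=946097408/323666915 E=11508767713792/3227598582065 H=11483737600/4927631423] → run H
t=13: vr[C=4682240/1578863 D=946097408/323666915 E=11508767713792/3227598582065 H=13100493312/4927631423] → run H
t=14: vr[C=4682240/1578863 D=946097408/323666915 E=11508767713792/3227598582065 H=14717249024/4927631423] → run D
t=15: vr[C=4682240/1578863 D=1350286336/323666915 E=11508767713792/3227598582065 H=14717249024/4927631423] → run C
t=16: vr[C=5701632/1578863 D=1350286336/323666915 E=11508767713792/3227598582065 H=14717249024/4927631423] → run H
t=17: vr[C=5701632/1578863 D=1350286336/323666915 E=11508767713792/3227598582065 H=16334004736/4927631423] → run H
t=18: vr[C=5701632/1578863 D=1350286336/323666915 E=11508767713792/3227598582065] → run E
t=19: vr[C=5701632/1578863 D=1350286336/323666915 E=16554662290944/3227598582065] → run C
t=20: vr[C=6721024/1578863 D=1350286336/323666915 E=16554662290944/3227598582065] → run D
t=21: vr[C=6721024/1578863 E=16554662290944/3227598582065] → run C
t=22: vr[C=7740416/1578863 E=16554662290944/3227598582065] → run C
t=23: vr[C=8759808/1578863 E=16554662290944/3227598582065] → run E
t=24: vr[C=8759808/1578863 E=21600556868096/3227598582065] → run C
t=25: vr[E=21600556868096/3227598582065] → run E
t=26: vr[E=26646451445248/3227598582065] → run E
t=27: vr[E=6338469204480/645519716413] → run E
t=28: (idle)
t=29: (idle)
t=30: (idle)
t=31: (idle)
t=32: (idle)
t=33: (idle)
t=34: (idle)
t=35: (idle)

context switches = 21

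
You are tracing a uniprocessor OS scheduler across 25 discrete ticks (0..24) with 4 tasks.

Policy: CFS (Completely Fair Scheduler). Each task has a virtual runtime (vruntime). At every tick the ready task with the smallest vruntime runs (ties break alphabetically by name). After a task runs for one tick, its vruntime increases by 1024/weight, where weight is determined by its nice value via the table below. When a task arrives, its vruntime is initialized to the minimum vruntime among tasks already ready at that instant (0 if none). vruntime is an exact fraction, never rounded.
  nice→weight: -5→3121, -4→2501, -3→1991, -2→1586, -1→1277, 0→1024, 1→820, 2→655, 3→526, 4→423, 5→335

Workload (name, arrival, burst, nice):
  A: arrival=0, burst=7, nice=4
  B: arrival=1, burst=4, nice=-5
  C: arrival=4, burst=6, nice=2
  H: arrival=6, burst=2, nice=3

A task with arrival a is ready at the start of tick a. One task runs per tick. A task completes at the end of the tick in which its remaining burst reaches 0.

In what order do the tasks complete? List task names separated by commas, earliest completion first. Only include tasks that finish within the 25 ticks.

t=0: vr[A=0] → run A
t=1: vr[A=1024/423 B=1024/423] → run A
t=2: vr[A=2048/423 B=1024/423] → run B
t=3: vr[A=2048/423 B=3629056/1320183] → run B
t=4: vr[A=2048/423 B=4062208/1320183 C=4062208/1320183] → run B
t=5: vr[A=2048/423 B=4495360/1320183 C=4062208/1320183] → run C
t=6: vr[A=2048/423 B=4495360/1320183 C=4012613632/864719865 H=4495360/1320183] → run B
t=7: vr[A=2048/423 C=4012613632/864719865 H=4495360/1320183] → run H
t=8: vr[A=2048/423 C=4012613632/864719865 H=1858213376/347208129] → run C
t=9: vr[A=2048/423 C=5364481024/864719865 H=1858213376/347208129] → run A
t=10: vr[A=1024/141 C=5364481024/864719865 H=1858213376/347208129] → run H
t=11: vr[A=1024/141 C=5364481024/864719865] → run C
t=12: vr[A=1024/141 C=6716348416/864719865] → run A
t=13: vr[A=4096/423 C=6716348416/864719865] → run C
t=14: vr[A=4096/423 C=8068215808/864719865] → run C
t=15: vr[A=4096/423 C=1884016640/172943973] → run A
t=16: vr[A=5120/423 C=1884016640/172943973] → run C
t=17: vr[A=5120/423] → run A
t=18: vr[A=2048/141] → run A
t=19: (idle)
t=20: (idle)
t=21: (idle)
t=22: (idle)
t=23: (idle)
t=24: (idle)

completion order = B, H, C, A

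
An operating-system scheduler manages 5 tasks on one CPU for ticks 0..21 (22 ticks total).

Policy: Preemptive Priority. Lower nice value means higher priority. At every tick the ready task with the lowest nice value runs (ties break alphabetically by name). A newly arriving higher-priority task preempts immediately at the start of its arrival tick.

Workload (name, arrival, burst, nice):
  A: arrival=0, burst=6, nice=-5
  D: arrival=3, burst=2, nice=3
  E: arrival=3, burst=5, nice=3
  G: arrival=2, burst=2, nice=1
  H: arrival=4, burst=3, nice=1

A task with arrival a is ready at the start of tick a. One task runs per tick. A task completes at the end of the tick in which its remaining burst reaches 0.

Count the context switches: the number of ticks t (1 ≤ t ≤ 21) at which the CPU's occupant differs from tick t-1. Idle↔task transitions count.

t=0: ready={A} → run A
t=1: ready={A} → run A
t=2: ready={A,G} → run A
t=3: ready={A,D,E,G} → run A
t=4: ready={A,D,E,G,H} → run A
t=5: ready={A,D,E,G,H} → run A
t=6: ready={D,E,G,H} → run G
t=7: ready={D,E,G,H} → run G
t=8: ready={D,E,H} → run H
t=9: ready={D,E,H} → run H
t=10: ready={D,E,H} → run H
t=11: ready={D,E} → run D
t=12: ready={D,E} → run D
t=13: ready={E} → run E
t=14: ready={E} → run E
t=15: ready={E} → run E
t=16: ready={E} → run E
t=17: ready={E} → run E
t=18: (idle)
t=19: (idle)
t=20: (idle)
t=21: (idle)

context switches = 5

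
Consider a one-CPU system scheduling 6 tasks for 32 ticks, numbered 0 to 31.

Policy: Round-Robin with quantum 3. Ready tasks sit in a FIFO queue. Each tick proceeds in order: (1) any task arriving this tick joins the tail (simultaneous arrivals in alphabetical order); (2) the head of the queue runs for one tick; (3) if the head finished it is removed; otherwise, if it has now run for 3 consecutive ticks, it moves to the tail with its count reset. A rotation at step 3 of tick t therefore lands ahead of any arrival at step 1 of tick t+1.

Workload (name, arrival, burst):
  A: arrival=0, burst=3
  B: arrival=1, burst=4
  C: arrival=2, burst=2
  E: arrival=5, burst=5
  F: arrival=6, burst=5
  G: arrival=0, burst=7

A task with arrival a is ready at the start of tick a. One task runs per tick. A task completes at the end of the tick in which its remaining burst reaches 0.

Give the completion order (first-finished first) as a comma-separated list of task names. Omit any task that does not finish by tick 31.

completion order = A, C, B, E, G, F

t=0: queue=[A,G] q_used=0 → run A
t=1: queue=[A,G,B] q_used=1 → run A
t=2: queue=[A,G,B,C] q_used=2 → run A
t=3: queue=[G,B,C] q_used=0 → run G
t=4: queue=[G,B,C] q_used=1 → run G
t=5: queue=[G,B,C,E] q_used=2 → run G
t=6: queue=[B,C,E,G,F] q_used=0 → run B
t=7: queue=[B,C,E,G,F] q_used=1 → run B
t=8: queue=[B,C,E,G,F] q_used=2 → run B
t=9: queue=[C,E,G,F,B] q_used=0 → run C
t=10: queue=[C,E,G,F,B] q_used=1 → run C
t=11: queue=[E,G,F,B] q_used=0 → run E
t=12: queue=[E,G,F,B] q_used=1 → run E
t=13: queue=[E,G,F,B] q_used=2 → run E
t=14: queue=[G,F,B,E] q_used=0 → run G
t=15: queue=[G,F,B,E] q_used=1 → run G
t=16: queue=[G,F,B,E] q_used=2 → run G
t=17: queue=[F,B,E,G] q_used=0 → run F
t=18: queue=[F,B,E,G] q_used=1 → run F
t=19: queue=[F,B,E,G] q_used=2 → run F
t=20: queue=[B,E,G,F] q_used=0 → run B
t=21: queue=[E,G,F] q_used=0 → run E
t=22: queue=[E,G,F] q_used=1 → run E
t=23: queue=[G,F] q_used=0 → run G
t=24: queue=[F] q_used=0 → run F
t=25: queue=[F] q_used=1 → run F
t=26: (idle)
t=27: (idle)
t=28: (idle)
t=29: (idle)
t=30: (idle)
t=31: (idle)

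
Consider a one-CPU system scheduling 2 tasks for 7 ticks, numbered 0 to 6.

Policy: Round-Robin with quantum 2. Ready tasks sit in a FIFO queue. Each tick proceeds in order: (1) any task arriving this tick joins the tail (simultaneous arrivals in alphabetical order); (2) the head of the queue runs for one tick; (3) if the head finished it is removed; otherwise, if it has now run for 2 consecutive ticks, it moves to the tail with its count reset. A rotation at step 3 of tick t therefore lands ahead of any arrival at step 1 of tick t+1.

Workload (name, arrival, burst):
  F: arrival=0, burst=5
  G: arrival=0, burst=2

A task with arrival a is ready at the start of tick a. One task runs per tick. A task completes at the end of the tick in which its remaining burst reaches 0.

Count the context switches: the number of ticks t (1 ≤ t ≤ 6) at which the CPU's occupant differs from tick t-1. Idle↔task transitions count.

context switches = 2

t=0: queue=[F,G] q_used=0 → run F
t=1: queue=[F,G] q_used=1 → run F
t=2: queue=[G,F] q_used=0 → run G
t=3: queue=[G,F] q_used=1 → run G
t=4: queue=[F] q_used=0 → run F
t=5: queue=[F] q_used=1 → run F
t=6: queue=[F] q_used=0 → run F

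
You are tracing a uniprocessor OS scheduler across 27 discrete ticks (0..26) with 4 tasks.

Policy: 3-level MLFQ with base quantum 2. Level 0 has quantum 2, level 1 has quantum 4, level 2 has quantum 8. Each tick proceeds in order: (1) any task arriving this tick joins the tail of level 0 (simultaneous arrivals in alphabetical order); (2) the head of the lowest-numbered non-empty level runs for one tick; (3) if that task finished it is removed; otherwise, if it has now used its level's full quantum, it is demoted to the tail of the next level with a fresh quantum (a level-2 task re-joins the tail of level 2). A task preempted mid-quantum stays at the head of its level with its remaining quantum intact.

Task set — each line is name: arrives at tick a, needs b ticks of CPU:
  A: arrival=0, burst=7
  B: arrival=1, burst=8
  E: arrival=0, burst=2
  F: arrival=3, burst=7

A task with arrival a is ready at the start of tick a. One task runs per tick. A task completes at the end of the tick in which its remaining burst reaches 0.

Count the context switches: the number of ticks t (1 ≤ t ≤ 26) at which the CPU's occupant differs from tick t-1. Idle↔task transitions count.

context switches = 10

t=0: L0/L1/L2 = AE/-/- → run A
t=1: L0/L1/L2 = AEB/-/- → run A
t=2: L0/L1/L2 = EB/A/- → run E
t=3: L0/L1/L2 = EBF/A/- → run E
t=4: L0/L1/L2 = BF/A/- → run B
t=5: L0/L1/L2 = BF/A/- → run B
t=6: L0/L1/L2 = F/AB/- → run F
t=7: L0/L1/L2 = F/AB/- → run F
t=8: L0/L1/L2 = -/ABF/- → run A
t=9: L0/L1/L2 = -/ABF/- → run A
t=10: L0/L1/L2 = -/ABF/- → run A
t=11: L0/L1/L2 = -/ABF/- → run A
t=12: L0/L1/L2 = -/BF/A → run B
t=13: L0/L1/L2 = -/BF/A → run B
t=14: L0/L1/L2 = -/BF/A → run B
t=15: L0/L1/L2 = -/BF/A → run B
t=16: L0/L1/L2 = -/F/AB → run F
t=17: L0/L1/L2 = -/F/AB → run F
t=18: L0/L1/L2 = -/F/AB → run F
t=19: L0/L1/L2 = -/F/AB → run F
t=20: L0/L1/L2 = -/-/ABF → run A
t=21: L0/L1/L2 = -/-/BF → run B
t=22: L0/L1/L2 = -/-/BF → run B
t=23: L0/L1/L2 = -/-/F → run F
t=24: (idle)
t=25: (idle)
t=26: (idle)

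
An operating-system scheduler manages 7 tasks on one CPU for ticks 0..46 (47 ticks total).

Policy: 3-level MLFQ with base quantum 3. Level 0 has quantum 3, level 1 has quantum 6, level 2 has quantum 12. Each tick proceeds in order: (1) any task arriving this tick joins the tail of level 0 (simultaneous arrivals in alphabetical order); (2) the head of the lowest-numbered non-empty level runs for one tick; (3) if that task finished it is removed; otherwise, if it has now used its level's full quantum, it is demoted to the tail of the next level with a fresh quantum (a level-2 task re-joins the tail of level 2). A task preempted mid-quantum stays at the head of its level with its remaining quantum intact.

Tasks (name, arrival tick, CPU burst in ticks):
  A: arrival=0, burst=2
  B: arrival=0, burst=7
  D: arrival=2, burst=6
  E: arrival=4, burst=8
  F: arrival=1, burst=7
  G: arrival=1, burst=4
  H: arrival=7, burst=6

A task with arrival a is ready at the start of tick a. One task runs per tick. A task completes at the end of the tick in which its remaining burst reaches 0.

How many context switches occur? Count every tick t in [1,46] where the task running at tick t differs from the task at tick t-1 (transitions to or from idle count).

context switches = 13

t=0: L0/L1/L2 = AB/-/- → run A
t=1: L0/L1/L2 = ABFG/-/- → run A
t=2: L0/L1/L2 = BFGD/-/- → run B
t=3: L0/L1/L2 = BFGD/-/- → run B
t=4: L0/L1/L2 = BFGDE/-/- → run B
t=5: L0/L1/L2 = FGDE/B/- → run F
t=6: L0/L1/L2 = FGDE/B/- → run F
t=7: L0/L1/L2 = FGDEH/B/- → run F
t=8: L0/L1/L2 = GDEH/BF/- → run G
t=9: L0/L1/L2 = GDEH/BF/- → run G
t=10: L0/L1/L2 = GDEH/BF/- → run G
t=11: L0/L1/L2 = DEH/BFG/- → run D
t=12: L0/L1/L2 = DEH/BFG/- → run D
t=13: L0/L1/L2 = DEH/BFG/- → run D
t=14: L0/L1/L2 = EH/BFGD/- → run E
t=15: L0/L1/L2 = EH/BFGD/- → run E
t=16: L0/L1/L2 = EH/BFGD/- → run E
t=17: L0/L1/L2 = H/BFGDE/- → run H
t=18: L0/L1/L2 = H/BFGDE/- → run H
t=19: L0/L1/L2 = H/BFGDE/- → run H
t=20: L0/L1/L2 = -/BFGDEH/- → run B
t=21: L0/L1/L2 = -/BFGDEH/- → run B
t=22: L0/L1/L2 = -/BFGDEH/- → run B
t=23: L0/L1/L2 = -/BFGDEH/- → run B
t=24: L0/L1/L2 = -/FGDEH/- → run F
t=25: L0/L1/L2 = -/FGDEH/- → run F
t=26: L0/L1/L2 = -/FGDEH/- → run F
t=27: L0/L1/L2 = -/FGDEH/- → run F
t=28: L0/L1/L2 = -/GDEH/- → run G
t=29: L0/L1/L2 = -/DEH/- → run D
t=30: L0/L1/L2 = -/DEH/- → run D
t=31: L0/L1/L2 = -/DEH/- → run D
t=32: L0/L1/L2 = -/EH/- → run E
t=33: L0/L1/L2 = -/EH/- → run E
t=34: L0/L1/L2 = -/EH/- → run E
t=35: L0/L1/L2 = -/EH/- → run E
t=36: L0/L1/L2 = -/EH/- → run E
t=37: L0/L1/L2 = -/H/- → run H
t=38: L0/L1/L2 = -/H/- → run H
t=39: L0/L1/L2 = -/H/- → run H
t=40: (idle)
t=41: (idle)
t=42: (idle)
t=43: (idle)
t=44: (idle)
t=45: (idle)
t=46: (idle)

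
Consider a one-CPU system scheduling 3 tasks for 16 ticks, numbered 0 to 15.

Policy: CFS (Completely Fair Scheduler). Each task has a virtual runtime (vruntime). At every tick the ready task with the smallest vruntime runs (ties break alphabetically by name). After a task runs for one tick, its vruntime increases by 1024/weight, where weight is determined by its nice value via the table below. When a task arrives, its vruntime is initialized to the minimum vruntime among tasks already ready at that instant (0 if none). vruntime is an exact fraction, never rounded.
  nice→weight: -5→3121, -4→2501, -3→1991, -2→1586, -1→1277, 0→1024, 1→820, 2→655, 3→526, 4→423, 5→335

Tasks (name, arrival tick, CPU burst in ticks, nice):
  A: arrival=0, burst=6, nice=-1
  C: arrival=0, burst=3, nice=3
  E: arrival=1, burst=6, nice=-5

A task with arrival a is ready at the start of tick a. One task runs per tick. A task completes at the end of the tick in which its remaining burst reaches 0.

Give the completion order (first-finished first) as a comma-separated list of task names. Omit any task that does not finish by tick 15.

t=0: vr[A=0 C=0] → run A
t=1: vr[A=1024/1277 C=0 E=0] → run C
t=2: vr[A=1024/1277 C=512/263 E=0] → run E
t=3: vr[A=1024/1277 C=512/263 E=1024/3121] → run E
t=4: vr[A=1024/1277 C=512/263 E=2048/3121] → run E
t=5: vr[A=1024/1277 C=512/263 E=3072/3121] → run A
t=6: vr[A=2048/1277 C=512/263 E=3072/3121] → run E
t=7: vr[A=2048/1277 C=512/263 E=4096/3121] → run E
t=8: vr[A=2048/1277 C=512/263 E=5120/3121] → run A
t=9: vr[A=3072/1277 C=512/263 E=5120/3121] → run E
t=10: vr[A=3072/1277 C=512/263] → run C
t=11: vr[A=3072/1277 C=1024/263] → run A
t=12: vr[A=4096/1277 C=1024/263] → run A
t=13: vr[A=5120/1277 C=1024/263] → run C
t=14: vr[A=5120/1277] → run A
t=15: (idle)

completion order = E, C, A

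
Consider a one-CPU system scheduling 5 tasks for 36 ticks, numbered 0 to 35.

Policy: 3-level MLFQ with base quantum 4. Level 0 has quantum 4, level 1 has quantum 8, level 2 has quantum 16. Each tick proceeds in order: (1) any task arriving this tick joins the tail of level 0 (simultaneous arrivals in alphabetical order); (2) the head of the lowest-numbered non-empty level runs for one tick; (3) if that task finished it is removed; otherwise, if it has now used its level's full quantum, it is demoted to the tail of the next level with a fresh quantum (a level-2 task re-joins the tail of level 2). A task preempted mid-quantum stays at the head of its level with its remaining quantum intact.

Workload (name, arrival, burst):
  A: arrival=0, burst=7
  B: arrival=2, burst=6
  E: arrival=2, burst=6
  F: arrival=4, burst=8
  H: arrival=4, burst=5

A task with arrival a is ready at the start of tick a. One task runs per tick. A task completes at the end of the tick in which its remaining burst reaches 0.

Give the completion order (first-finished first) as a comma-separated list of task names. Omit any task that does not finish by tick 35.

completion order = A, B, E, F, H

t=0: L0/L1/L2 = A/-/- → run A
t=1: L0/L1/L2 = A/-/- → run A
t=2: L0/L1/L2 = ABE/-/- → run A
t=3: L0/L1/L2 = ABE/-/- → run A
t=4: L0/L1/L2 = BEFH/A/- → run B
t=5: L0/L1/L2 = BEFH/A/- → run B
t=6: L0/L1/L2 = BEFH/A/- → run B
t=7: L0/L1/L2 = BEFH/A/- → run B
t=8: L0/L1/L2 = EFH/AB/- → run E
t=9: L0/L1/L2 = EFH/AB/- → run E
t=10: L0/L1/L2 = EFH/AB/- → run E
t=11: L0/L1/L2 = EFH/AB/- → run E
t=12: L0/L1/L2 = FH/ABE/- → run F
t=13: L0/L1/L2 = FH/ABE/- → run F
t=14: L0/L1/L2 = FH/ABE/- → run F
t=15: L0/L1/L2 = FH/ABE/- → run F
t=16: L0/L1/L2 = H/ABEF/- → run H
t=17: L0/L1/L2 = H/ABEF/- → run H
t=18: L0/L1/L2 = H/ABEF/- → run H
t=19: L0/L1/L2 = H/ABEF/- → run H
t=20: L0/L1/L2 = -/ABEFH/- → run A
t=21: L0/L1/L2 = -/ABEFH/- → run A
t=22: L0/L1/L2 = -/ABEFH/- → run A
t=23: L0/L1/L2 = -/BEFH/- → run B
t=24: L0/L1/L2 = -/BEFH/- → run B
t=25: L0/L1/L2 = -/EFH/- → run E
t=26: L0/L1/L2 = -/EFH/- → run E
t=27: L0/L1/L2 = -/FH/- → run F
t=28: L0/L1/L2 = -/FH/- → run F
t=29: L0/L1/L2 = -/FH/- → run F
t=30: L0/L1/L2 = -/FH/- → run F
t=31: L0/L1/L2 = -/H/- → run H
t=32: (idle)
t=33: (idle)
t=34: (idle)
t=35: (idle)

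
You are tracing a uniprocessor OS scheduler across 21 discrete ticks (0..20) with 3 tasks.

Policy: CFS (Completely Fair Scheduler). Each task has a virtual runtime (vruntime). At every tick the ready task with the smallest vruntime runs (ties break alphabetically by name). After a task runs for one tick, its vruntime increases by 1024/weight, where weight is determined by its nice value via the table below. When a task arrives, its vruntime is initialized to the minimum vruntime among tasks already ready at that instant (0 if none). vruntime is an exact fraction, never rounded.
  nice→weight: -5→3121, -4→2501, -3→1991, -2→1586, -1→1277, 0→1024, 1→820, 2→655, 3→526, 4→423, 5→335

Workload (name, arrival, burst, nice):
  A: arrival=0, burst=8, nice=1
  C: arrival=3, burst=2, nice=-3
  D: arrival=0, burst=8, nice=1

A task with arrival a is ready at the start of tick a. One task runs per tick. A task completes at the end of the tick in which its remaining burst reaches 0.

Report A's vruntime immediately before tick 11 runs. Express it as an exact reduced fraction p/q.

vruntime(A, start of tick 11) = 256/41

t=0: vr[A=0 D=0] → run A
t=1: vr[A=256/205 D=0] → run D
t=2: vr[A=256/205 D=256/205] → run A
t=3: vr[A=512/205 C=256/205 D=256/205] → run C
t=4: vr[A=512/205 C=719616/408155 D=256/205] → run D
t=5: vr[A=512/205 C=719616/408155 D=512/205] → run C
t=6: vr[A=512/205 D=512/205] → run A
t=7: vr[A=768/205 D=512/205] → run D
t=8: vr[A=768/205 D=768/205] → run A
t=9: vr[A=1024/205 D=768/205] → run D
t=10: vr[A=1024/205 D=1024/205] → run A
t=11: vr[A=256/41 D=1024/205] → run D
t=12: vr[A=256/41 D=256/41] → run A
t=13: vr[A=1536/205 D=256/41] → run D
t=14: vr[A=1536/205 D=1536/205] → run A
t=15: vr[A=1792/205 D=1536/205] → run D
t=16: vr[A=1792/205 D=1792/205] → run A
t=17: vr[D=1792/205] → run D
t=18: (idle)
t=19: (idle)
t=20: (idle)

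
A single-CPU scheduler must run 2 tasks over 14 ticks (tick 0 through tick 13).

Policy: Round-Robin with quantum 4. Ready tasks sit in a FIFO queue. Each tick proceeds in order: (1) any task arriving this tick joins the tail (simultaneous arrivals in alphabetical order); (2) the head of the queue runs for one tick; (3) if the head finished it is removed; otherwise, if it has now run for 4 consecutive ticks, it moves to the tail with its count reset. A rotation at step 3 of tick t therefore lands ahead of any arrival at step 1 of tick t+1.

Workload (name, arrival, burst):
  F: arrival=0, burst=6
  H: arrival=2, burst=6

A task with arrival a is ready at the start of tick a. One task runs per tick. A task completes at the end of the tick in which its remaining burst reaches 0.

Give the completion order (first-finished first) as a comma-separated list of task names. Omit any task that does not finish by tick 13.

t=0: queue=[F] q_used=0 → run F
t=1: queue=[F] q_used=1 → run F
t=2: queue=[F,H] q_used=2 → run F
t=3: queue=[F,H] q_used=3 → run F
t=4: queue=[H,F] q_used=0 → run H
t=5: queue=[H,F] q_used=1 → run H
t=6: queue=[H,F] q_used=2 → run H
t=7: queue=[H,F] q_used=3 → run H
t=8: queue=[F,H] q_used=0 → run F
t=9: queue=[F,H] q_used=1 → run F
t=10: queue=[H] q_used=0 → run H
t=11: queue=[H] q_used=1 → run H
t=12: (idle)
t=13: (idle)

completion order = F, H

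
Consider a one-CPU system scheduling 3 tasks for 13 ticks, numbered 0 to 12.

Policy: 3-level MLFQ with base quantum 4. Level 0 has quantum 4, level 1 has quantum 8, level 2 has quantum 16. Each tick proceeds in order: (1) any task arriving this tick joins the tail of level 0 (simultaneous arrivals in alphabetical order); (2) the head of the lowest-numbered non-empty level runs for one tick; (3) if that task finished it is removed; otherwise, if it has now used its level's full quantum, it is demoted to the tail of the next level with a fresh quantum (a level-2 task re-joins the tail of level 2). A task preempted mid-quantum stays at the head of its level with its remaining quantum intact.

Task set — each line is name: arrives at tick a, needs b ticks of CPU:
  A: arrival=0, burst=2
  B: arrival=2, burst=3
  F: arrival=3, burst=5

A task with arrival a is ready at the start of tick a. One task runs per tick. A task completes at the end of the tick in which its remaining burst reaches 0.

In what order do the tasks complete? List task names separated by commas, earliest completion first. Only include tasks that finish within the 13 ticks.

completion order = A, B, F

t=0: L0/L1/L2 = A/-/- → run A
t=1: L0/L1/L2 = A/-/- → run A
t=2: L0/L1/L2 = B/-/- → run B
t=3: L0/L1/L2 = BF/-/- → run B
t=4: L0/L1/L2 = BF/-/- → run B
t=5: L0/L1/L2 = F/-/- → run F
t=6: L0/L1/L2 = F/-/- → run F
t=7: L0/L1/L2 = F/-/- → run F
t=8: L0/L1/L2 = F/-/- → run F
t=9: L0/L1/L2 = -/F/- → run F
t=10: (idle)
t=11: (idle)
t=12: (idle)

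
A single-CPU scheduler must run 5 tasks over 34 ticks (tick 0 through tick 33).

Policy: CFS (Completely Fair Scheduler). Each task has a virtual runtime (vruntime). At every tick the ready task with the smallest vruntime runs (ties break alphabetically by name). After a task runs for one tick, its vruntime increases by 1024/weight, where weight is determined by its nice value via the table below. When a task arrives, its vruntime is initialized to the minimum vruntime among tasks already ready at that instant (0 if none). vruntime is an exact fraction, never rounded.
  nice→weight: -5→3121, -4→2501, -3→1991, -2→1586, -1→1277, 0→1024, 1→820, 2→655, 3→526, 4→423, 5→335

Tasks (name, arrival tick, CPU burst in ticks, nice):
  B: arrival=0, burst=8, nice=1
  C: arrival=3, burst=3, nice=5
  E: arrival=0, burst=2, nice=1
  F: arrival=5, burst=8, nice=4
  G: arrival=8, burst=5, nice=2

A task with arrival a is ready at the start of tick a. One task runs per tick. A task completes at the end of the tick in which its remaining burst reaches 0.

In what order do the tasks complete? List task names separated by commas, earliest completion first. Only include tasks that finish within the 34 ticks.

completion order = E, C, B, G, F

t=0: vr[B=0 E=0] → run B
t=1: vr[B=256/205 E=0] → run E
t=2: vr[B=256/205 E=256/205] → run B
t=3: vr[B=512/205 C=256/205 E=256/205] → run C
t=4: vr[B=512/205 C=59136/13735 E=256/205] → run E
t=5: vr[B=512/205 C=59136/13735 F=512/205] → run B
t=6: vr[B=768/205 C=59136/13735 F=512/205] → run F
t=7: vr[B=768/205 C=59136/13735 F=426496/86715] → run B
t=8: vr[B=1024/205 C=59136/13735 F=426496/86715 G=59136/13735] → run C
t=9: vr[B=1024/205 C=20224/2747 F=426496/86715 G=59136/13735] → run G
t=10: vr[B=1024/205 C=20224/2747 F=426496/86715 G=10559744/1799285] → run F
t=11: vr[B=1024/205 C=20224/2747 F=636416/86715 G=10559744/1799285] → run B
t=12: vr[B=256/41 C=20224/2747 F=636416/86715 G=10559744/1799285] → run G
t=13: vr[B=256/41 C=20224/2747 F=636416/86715 G=13372672/1799285] → run B
t=14: vr[B=1536/205 C=20224/2747 F=636416/86715 G=13372672/1799285] → run F
t=15: vr[B=1536/205 C=20224/2747 F=282112/28905 G=13372672/1799285] → run C
t=16: vr[B=1536/205 F=282112/28905 G=13372672/1799285] → run G
t=17: vr[B=1536/205 F=282112/28905 G=3237120/359857] → run B
t=18: vr[B=1792/205 F=282112/28905 G=3237120/359857] → run B
t=19: vr[F=282112/28905 G=3237120/359857] → run G
t=20: vr[F=282112/28905 G=18998528/1799285] → run F
t=21: vr[F=1056256/86715 G=18998528/1799285] → run G
t=22: vr[F=1056256/86715] → run F
t=23: vr[F=1266176/86715] → run F
t=24: vr[F=492032/28905] → run F
t=25: vr[F=1686016/86715] → run F
t=26: (idle)
t=27: (idle)
t=28: (idle)
t=29: (idle)
t=30: (idle)
t=31: (idle)
t=32: (idle)
t=33: (idle)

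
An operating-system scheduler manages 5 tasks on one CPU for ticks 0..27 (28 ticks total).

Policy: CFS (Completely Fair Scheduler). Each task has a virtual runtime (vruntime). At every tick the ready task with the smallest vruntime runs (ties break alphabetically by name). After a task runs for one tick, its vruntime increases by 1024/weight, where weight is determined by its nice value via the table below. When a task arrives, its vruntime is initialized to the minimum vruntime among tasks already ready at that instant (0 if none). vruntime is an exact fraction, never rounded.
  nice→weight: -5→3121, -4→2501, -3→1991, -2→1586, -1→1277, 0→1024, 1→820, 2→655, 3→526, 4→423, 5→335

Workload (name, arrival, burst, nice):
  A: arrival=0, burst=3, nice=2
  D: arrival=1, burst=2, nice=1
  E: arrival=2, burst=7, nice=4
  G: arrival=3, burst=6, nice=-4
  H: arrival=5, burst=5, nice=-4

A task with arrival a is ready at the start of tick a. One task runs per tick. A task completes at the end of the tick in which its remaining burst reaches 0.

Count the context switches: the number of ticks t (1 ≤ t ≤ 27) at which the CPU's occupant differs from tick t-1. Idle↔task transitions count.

t=0: vr[A=0] → run A
t=1: vr[A=1024/655 D=1024/655] → run A
t=2: vr[A=2048/655 D=1024/655 E=1024/655] → run D
t=3: vr[A=2048/655 D=15104/5371 E=1024/655 G=1024/655] → run E
t=4: vr[A=2048/655 D=15104/5371 E=1103872/277065 G=1024/655] → run G
t=5: vr[A=2048/655 D=15104/5371 E=1103872/277065 G=3231744/1638155 H=3231744/1638155] → run G
t=6: vr[A=2048/655 D=15104/5371 E=1103872/277065 G=3902464/1638155 H=3231744/1638155] → run H
t=7: vr[A=2048/655 D=15104/5371 E=1103872/277065 G=3902464/1638155 H=3902464/1638155] → run G
t=8: vr[A=2048/655 D=15104/5371 E=1103872/277065 G=4573184/1638155 H=3902464/1638155] → run H
t=9: vr[A=2048/655 D=15104/5371 E=1103872/277065 G=4573184/1638155 H=4573184/1638155] → run G
t=10: vr[A=2048/655 D=15104/5371 E=1103872/277065 G=5243904/1638155 H=4573184/1638155] → run H
t=11: vr[A=2048/655 D=15104/5371 E=1103872/277065 G=5243904/1638155 H=5243904/1638155] → run D
t=12: vr[A=2048/655 E=1103872/277065 G=5243904/1638155 H=5243904/1638155] → run A
t=13: vr[E=1103872/277065 G=5243904/1638155 H=5243904/1638155] → run G
t=14: vr[E=1103872/277065 G=5914624/1638155 H=5243904/1638155] → run H
t=15: vr[E=1103872/277065 G=5914624/1638155 H=5914624/1638155] → run G
t=16: vr[E=1103872/277065 H=5914624/1638155] → run H
t=17: vr[E=1103872/277065] → run E
t=18: vr[E=1774592/277065] → run E
t=19: vr[E=815104/92355] → run E
t=20: vr[E=3116032/277065] → run E
t=21: vr[E=3786752/277065] → run E
t=22: vr[E=1485824/92355] → run E
t=23: (idle)
t=24: (idle)
t=25: (idle)
t=26: (idle)
t=27: (idle)

context switches = 16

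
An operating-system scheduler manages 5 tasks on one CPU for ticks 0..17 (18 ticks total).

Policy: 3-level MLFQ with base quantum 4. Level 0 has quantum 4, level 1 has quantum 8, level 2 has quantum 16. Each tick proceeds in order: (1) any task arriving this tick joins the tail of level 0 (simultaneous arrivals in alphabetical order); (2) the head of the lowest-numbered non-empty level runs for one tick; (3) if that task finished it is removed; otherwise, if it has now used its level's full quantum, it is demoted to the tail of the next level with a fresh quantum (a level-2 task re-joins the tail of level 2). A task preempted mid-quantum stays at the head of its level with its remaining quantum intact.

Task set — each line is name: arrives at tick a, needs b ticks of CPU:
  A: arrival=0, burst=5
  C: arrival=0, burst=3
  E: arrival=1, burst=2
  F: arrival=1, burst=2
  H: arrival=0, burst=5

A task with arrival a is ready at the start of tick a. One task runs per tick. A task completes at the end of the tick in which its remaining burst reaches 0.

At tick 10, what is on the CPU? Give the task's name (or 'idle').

running at tick 10 = H

t=0: L0/L1/L2 = ACH/-/- → run A
t=1: L0/L1/L2 = ACHEF/-/- → run A
t=2: L0/L1/L2 = ACHEF/-/- → run A
t=3: L0/L1/L2 = ACHEF/-/- → run A
t=4: L0/L1/L2 = CHEF/A/- → run C
t=5: L0/L1/L2 = CHEF/A/- → run C
t=6: L0/L1/L2 = CHEF/A/- → run C
t=7: L0/L1/L2 = HEF/A/- → run H
t=8: L0/L1/L2 = HEF/A/- → run H
t=9: L0/L1/L2 = HEF/A/- → run H
t=10: L0/L1/L2 = HEF/A/- → run H
t=11: L0/L1/L2 = EF/AH/- → run E
t=12: L0/L1/L2 = EF/AH/- → run E
t=13: L0/L1/L2 = F/AH/- → run F
t=14: L0/L1/L2 = F/AH/- → run F
t=15: L0/L1/L2 = -/AH/- → run A
t=16: L0/L1/L2 = -/H/- → run H
t=17: (idle)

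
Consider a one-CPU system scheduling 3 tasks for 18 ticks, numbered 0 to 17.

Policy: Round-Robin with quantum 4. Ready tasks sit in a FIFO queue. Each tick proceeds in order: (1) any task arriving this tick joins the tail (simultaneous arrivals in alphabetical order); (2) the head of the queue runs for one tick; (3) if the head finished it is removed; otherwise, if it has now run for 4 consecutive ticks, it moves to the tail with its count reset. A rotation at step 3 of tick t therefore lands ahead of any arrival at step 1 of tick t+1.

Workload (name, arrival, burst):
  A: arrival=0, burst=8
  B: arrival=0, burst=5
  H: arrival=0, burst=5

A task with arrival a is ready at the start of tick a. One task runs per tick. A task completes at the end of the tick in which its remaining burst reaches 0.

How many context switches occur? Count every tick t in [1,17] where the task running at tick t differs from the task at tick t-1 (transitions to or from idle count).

t=0: queue=[A,B,H] q_used=0 → run A
t=1: queue=[A,B,H] q_used=1 → run A
t=2: queue=[A,B,H] q_used=2 → run A
t=3: queue=[A,B,H] q_used=3 → run A
t=4: queue=[B,H,A] q_used=0 → run B
t=5: queue=[B,H,A] q_used=1 → run B
t=6: queue=[B,H,A] q_used=2 → run B
t=7: queue=[B,H,A] q_used=3 → run B
t=8: queue=[H,A,B] q_used=0 → run H
t=9: queue=[H,A,B] q_used=1 → run H
t=10: queue=[H,A,B] q_used=2 → run H
t=11: queue=[H,A,B] q_used=3 → run H
t=12: queue=[A,B,H] q_used=0 → run A
t=13: queue=[A,B,H] q_used=1 → run A
t=14: queue=[A,B,H] q_used=2 → run A
t=15: queue=[A,B,H] q_used=3 → run A
t=16: queue=[B,H] q_used=0 → run B
t=17: queue=[H] q_used=0 → run H

context switches = 5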